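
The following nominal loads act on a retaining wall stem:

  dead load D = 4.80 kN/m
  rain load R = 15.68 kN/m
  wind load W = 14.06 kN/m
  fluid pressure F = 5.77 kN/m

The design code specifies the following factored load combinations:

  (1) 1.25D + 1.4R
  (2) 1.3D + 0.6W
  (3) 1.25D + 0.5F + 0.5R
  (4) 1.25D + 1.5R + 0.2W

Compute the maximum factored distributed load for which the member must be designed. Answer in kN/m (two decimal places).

32.33 kN/m

(1) 1.25(4.80) + 1.4(15.68) = 27.95
(2) 1.3(4.80) + 0.6(14.06) = 14.68
(3) 1.25(4.80) + 0.5(5.77) + 0.5(15.68) = 16.73
(4) 1.25(4.80) + 1.5(15.68) + 0.2(14.06) = 32.33
Combination 4 governs: w_u = 32.33 kN/m.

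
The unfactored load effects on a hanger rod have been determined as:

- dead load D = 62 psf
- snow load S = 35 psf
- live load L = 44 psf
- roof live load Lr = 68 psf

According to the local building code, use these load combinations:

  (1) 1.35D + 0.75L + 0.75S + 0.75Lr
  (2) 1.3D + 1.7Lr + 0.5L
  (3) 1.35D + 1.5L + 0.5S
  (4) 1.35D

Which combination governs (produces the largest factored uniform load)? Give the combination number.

(1) 1.35(62) + 0.75(44) + 0.75(35) + 0.75(68) = 83.70 + 33.00 + 26.25 + 51.00 = 193.95
(2) 1.3(62) + 1.7(68) + 0.5(44) = 80.60 + 115.60 + 22.00 = 218.20
(3) 1.35(62) + 1.5(44) + 0.5(35) = 83.70 + 66.00 + 17.50 = 167.20
(4) 1.35(62) = 83.70
The largest value is 218.20 psf from combination 2.

Combination 2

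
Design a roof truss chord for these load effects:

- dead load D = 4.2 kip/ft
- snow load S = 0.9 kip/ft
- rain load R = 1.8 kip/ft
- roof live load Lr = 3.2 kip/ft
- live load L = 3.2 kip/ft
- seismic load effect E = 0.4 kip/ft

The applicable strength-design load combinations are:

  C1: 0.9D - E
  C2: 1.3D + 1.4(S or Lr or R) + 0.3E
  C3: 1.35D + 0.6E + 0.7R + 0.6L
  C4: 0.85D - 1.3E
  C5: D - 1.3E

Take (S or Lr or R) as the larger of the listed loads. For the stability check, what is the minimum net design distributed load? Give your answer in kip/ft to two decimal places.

(S or Lr or R) → Lr = 3.2 kip/ft.
C1: 0.9(4.2) - 1.0(0.4) = 3.78 - 0.40 = 3.38
C2: 1.3(4.2) + 1.4(3.2) + 0.3(0.4) = 5.46 + 4.48 + 0.12 = 10.06
C3: 1.35(4.2) + 0.6(0.4) + 0.7(1.8) + 0.6(3.2) = 5.67 + 0.24 + 1.26 + 1.92 = 9.09
C4: 0.85(4.2) - 1.3(0.4) = 3.57 - 0.52 = 3.05
C5: 1.0(4.2) - 1.3(0.4) = 4.20 - 0.52 = 3.68
Combination 4 gives the minimum: 3.05 kip/ft.

3.05 kip/ft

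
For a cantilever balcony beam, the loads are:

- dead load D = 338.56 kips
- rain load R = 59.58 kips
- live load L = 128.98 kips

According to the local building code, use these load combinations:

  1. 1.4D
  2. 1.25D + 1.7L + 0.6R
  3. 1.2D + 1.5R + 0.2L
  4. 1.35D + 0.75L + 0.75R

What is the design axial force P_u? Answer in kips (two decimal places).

1. 1.4(338.56) = 473.98
2. 1.25(338.56) + 1.7(128.98) + 0.6(59.58) = 678.21
3. 1.2(338.56) + 1.5(59.58) + 0.2(128.98) = 406.27 + 89.37 + 25.80 = 521.44
4. 1.35(338.56) + 0.75(128.98) + 0.75(59.58) = 598.48
The controlling combination is 2, giving 678.21 kips.

678.21 kips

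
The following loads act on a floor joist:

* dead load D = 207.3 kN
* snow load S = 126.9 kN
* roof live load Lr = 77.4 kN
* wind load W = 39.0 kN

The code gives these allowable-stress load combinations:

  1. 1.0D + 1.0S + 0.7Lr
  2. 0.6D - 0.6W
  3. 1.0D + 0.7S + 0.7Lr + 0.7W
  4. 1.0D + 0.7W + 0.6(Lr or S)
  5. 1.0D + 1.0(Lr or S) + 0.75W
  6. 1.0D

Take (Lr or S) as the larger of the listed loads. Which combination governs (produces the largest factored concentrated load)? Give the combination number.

(Lr or S) → S = 126.9 kN.
1. 1.0(207.3) + 1.0(126.9) + 0.7(77.4) = 388.38
2. 0.6(207.3) - 0.6(39.0) = 100.98
3. 1.0(207.3) + 0.7(126.9) + 0.7(77.4) + 0.7(39.0) = 377.61
4. 1.0(207.3) + 0.7(39.0) + 0.6(126.9) = 310.74
5. 1.0(207.3) + 1.0(126.9) + 0.75(39.0) = 363.45
6. 1.0(207.3) = 207.30
The largest value is 388.38 kN from combination 1.

Combination 1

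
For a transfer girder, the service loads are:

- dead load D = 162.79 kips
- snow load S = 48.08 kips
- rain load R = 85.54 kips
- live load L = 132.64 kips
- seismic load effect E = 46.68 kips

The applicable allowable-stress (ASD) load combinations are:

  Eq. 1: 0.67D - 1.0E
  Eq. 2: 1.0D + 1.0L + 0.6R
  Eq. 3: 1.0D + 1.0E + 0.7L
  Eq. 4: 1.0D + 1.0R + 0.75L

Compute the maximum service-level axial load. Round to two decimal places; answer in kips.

347.81 kips

Eq. 1: 0.67(162.79) - 1.0(46.68) = 109.07 - 46.68 = 62.39
Eq. 2: 1.0(162.79) + 1.0(132.64) + 0.6(85.54) = 162.79 + 132.64 + 51.32 = 346.75
Eq. 3: 1.0(162.79) + 1.0(46.68) + 0.7(132.64) = 162.79 + 46.68 + 92.85 = 302.32
Eq. 4: 1.0(162.79) + 1.0(85.54) + 0.75(132.64) = 162.79 + 85.54 + 99.48 = 347.81
Maximum is from combination 4.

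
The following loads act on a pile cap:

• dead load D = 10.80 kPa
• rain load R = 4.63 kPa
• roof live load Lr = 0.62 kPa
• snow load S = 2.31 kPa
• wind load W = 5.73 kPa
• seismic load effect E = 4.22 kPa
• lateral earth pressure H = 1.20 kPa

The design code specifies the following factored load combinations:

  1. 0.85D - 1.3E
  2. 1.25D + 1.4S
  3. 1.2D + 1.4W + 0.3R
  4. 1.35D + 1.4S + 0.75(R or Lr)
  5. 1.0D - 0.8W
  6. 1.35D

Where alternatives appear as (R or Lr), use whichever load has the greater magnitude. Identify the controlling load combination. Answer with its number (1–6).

Combination 3

(R or Lr) → R = 4.63 kPa.
1. 0.85(10.80) - 1.3(4.22) = 9.18 - 5.49 = 3.69
2. 1.25(10.80) + 1.4(2.31) = 13.50 + 3.23 = 16.73
3. 1.2(10.80) + 1.4(5.73) + 0.3(4.63) = 12.96 + 8.02 + 1.39 = 22.37
4. 1.35(10.80) + 1.4(2.31) + 0.75(4.63) = 21.29
5. 1.0(10.80) - 0.8(5.73) = 10.80 - 4.58 = 6.22
6. 1.35(10.80) = 14.58
The largest value is 22.37 kPa from combination 3.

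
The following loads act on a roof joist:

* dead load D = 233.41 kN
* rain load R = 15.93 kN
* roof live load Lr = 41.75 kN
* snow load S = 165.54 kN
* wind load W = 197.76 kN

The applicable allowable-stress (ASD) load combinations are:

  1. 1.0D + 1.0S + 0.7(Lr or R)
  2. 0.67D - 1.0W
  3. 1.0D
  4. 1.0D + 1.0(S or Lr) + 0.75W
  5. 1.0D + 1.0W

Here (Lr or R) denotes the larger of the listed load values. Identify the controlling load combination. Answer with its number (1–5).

Combination 4

(Lr or R) → Lr = 41.75 kN; (S or Lr) → S = 165.54 kN.
1. 1.0(233.41) + 1.0(165.54) + 0.7(41.75) = 428.18
2. 0.67(233.41) - 1.0(197.76) = -41.38
3. 1.0(233.41) = 233.41
4. 1.0(233.41) + 1.0(165.54) + 0.75(197.76) = 547.27
5. 1.0(233.41) + 1.0(197.76) = 431.17
The largest value is 547.27 kN from combination 4.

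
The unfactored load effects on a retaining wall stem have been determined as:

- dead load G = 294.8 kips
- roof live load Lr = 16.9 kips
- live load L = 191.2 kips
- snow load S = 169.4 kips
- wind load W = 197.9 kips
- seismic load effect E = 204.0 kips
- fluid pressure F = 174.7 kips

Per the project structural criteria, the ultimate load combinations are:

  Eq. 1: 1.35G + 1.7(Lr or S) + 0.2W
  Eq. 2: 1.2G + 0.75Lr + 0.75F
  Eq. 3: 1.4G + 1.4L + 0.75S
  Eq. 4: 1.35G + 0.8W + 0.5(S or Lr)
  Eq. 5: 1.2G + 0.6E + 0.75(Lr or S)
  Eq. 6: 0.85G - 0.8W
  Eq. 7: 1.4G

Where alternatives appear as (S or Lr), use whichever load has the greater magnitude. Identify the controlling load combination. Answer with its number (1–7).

Combination 3

(Lr or S) → S = 169.4 kips; (S or Lr) → S = 169.4 kips.
Eq. 1: 1.35(294.8) + 1.7(169.4) + 0.2(197.9) = 397.98 + 287.98 + 39.58 = 725.54
Eq. 2: 1.2(294.8) + 0.75(16.9) + 0.75(174.7) = 497.46
Eq. 3: 1.4(294.8) + 1.4(191.2) + 0.75(169.4) = 412.72 + 267.68 + 127.05 = 807.45
Eq. 4: 1.35(294.8) + 0.8(197.9) + 0.5(169.4) = 397.98 + 158.32 + 84.70 = 641.00
Eq. 5: 1.2(294.8) + 0.6(204.0) + 0.75(169.4) = 353.76 + 122.40 + 127.05 = 603.21
Eq. 6: 0.85(294.8) - 0.8(197.9) = 250.58 - 158.32 = 92.26
Eq. 7: 1.4(294.8) = 412.72
The largest value is 807.45 kips from combination 3.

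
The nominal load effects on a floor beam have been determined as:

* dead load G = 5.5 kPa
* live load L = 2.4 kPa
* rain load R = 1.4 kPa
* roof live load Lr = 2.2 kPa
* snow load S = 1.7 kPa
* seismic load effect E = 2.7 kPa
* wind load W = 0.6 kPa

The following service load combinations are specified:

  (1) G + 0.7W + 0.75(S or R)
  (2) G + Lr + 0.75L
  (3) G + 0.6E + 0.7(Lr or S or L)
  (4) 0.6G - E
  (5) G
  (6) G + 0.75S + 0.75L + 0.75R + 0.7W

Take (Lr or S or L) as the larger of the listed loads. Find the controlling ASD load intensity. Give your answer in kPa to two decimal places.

(S or R) → S = 1.7 kPa; (Lr or S or L) → L = 2.4 kPa.
(1) 1.0(5.5) + 0.7(0.6) + 0.75(1.7) = 5.50 + 0.42 + 1.28 = 7.20
(2) 1.0(5.5) + 1.0(2.2) + 0.75(2.4) = 5.50 + 2.20 + 1.80 = 9.50
(3) 1.0(5.5) + 0.6(2.7) + 0.7(2.4) = 5.50 + 1.62 + 1.68 = 8.80
(4) 0.6(5.5) - 1.0(2.7) = 3.30 - 2.70 = 0.60
(5) 1.0(5.5) = 5.50
(6) 1.0(5.5) + 0.75(1.7) + 0.75(2.4) + 0.75(1.4) + 0.7(0.6) = 5.50 + 1.28 + 1.80 + 1.05 + 0.42 = 10.05
The controlling combination is 6, giving 10.05 kPa.

10.05 kPa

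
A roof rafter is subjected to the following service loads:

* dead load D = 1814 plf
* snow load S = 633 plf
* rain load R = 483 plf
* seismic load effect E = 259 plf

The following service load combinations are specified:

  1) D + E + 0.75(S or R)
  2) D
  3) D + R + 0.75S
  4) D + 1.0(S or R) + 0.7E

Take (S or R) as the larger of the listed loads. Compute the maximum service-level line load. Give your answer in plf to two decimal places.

(S or R) → S = 633 plf.
1) 1.0(1814) + 1.0(259) + 0.75(633) = 1814.00 + 259.00 + 474.75 = 2547.75
2) 1.0(1814) = 1814.00
3) 1.0(1814) + 1.0(483) + 0.75(633) = 1814.00 + 483.00 + 474.75 = 2771.75
4) 1.0(1814) + 1.0(633) + 0.7(259) = 1814.00 + 633.00 + 181.30 = 2628.30
Maximum is from combination 3.

2771.75 plf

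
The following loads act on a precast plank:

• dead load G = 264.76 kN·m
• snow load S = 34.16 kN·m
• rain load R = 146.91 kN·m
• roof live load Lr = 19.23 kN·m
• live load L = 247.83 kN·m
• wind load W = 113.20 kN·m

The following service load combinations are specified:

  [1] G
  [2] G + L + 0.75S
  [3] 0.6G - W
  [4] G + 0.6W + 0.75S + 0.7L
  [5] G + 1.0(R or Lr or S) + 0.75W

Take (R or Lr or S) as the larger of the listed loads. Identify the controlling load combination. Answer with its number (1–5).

Combination 2

(R or Lr or S) → R = 146.91 kN·m.
[1] 1.0(264.76) = 264.76
[2] 1.0(264.76) + 1.0(247.83) + 0.75(34.16) = 264.76 + 247.83 + 25.62 = 538.21
[3] 0.6(264.76) - 1.0(113.20) = 158.86 - 113.20 = 45.66
[4] 1.0(264.76) + 0.6(113.20) + 0.75(34.16) + 0.7(247.83) = 264.76 + 67.92 + 25.62 + 173.48 = 531.78
[5] 1.0(264.76) + 1.0(146.91) + 0.75(113.20) = 264.76 + 146.91 + 84.90 = 496.57
The largest value is 538.21 kN·m from combination 2.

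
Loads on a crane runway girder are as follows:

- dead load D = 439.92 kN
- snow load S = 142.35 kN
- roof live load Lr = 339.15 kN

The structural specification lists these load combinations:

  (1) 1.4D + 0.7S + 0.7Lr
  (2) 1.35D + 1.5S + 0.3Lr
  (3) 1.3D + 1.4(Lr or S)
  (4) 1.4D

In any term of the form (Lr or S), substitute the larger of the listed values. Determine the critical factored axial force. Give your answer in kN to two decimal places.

1046.71 kN

(Lr or S) → Lr = 339.15 kN.
(1) 1.4(439.92) + 0.7(142.35) + 0.7(339.15) = 952.94
(2) 1.35(439.92) + 1.5(142.35) + 0.3(339.15) = 909.16
(3) 1.3(439.92) + 1.4(339.15) = 571.90 + 474.81 = 1046.71
(4) 1.4(439.92) = 615.89
Combination 3 governs: N_u = 1046.71 kN.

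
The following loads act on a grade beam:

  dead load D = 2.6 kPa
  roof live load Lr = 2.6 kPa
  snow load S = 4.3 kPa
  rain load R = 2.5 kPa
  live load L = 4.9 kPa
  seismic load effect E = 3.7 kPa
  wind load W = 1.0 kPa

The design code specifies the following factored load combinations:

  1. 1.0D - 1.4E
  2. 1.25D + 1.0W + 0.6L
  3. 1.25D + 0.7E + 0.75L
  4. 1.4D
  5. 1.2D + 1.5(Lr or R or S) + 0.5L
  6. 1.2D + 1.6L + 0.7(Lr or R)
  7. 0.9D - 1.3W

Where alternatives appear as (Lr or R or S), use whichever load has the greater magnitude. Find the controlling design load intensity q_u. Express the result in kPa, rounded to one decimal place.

12.8 kPa

(Lr or R or S) → S = 4.3 kPa; (Lr or R) → Lr = 2.6 kPa.
1. 1.0(2.6) - 1.4(3.7) = 2.6 - 5.2 = -2.6
2. 1.25(2.6) + 1.0(1.0) + 0.6(4.9) = 3.3 + 1.0 + 2.9 = 7.2
3. 1.25(2.6) + 0.7(3.7) + 0.75(4.9) = 9.5
4. 1.4(2.6) = 3.6
5. 1.2(2.6) + 1.5(4.3) + 0.5(4.9) = 12.0
6. 1.2(2.6) + 1.6(4.9) + 0.7(2.6) = 12.8
7. 0.9(2.6) - 1.3(1.0) = 2.3 - 1.3 = 1.0
The controlling combination is 6, giving 12.8 kPa.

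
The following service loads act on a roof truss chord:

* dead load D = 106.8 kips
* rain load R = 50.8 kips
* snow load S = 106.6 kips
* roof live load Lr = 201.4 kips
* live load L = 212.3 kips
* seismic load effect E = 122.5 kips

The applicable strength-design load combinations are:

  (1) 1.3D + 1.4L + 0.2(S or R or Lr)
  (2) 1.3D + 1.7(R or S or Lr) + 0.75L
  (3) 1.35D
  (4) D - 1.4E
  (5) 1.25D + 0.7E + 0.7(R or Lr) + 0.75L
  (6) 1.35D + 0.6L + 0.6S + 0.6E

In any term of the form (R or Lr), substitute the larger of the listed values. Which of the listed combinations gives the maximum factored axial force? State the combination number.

(S or R or Lr) → Lr = 201.4 kips; (R or S or Lr) → Lr = 201.4 kips; (R or Lr) → Lr = 201.4 kips.
(1) 1.3(106.8) + 1.4(212.3) + 0.2(201.4) = 138.8 + 297.2 + 40.3 = 476.3
(2) 1.3(106.8) + 1.7(201.4) + 0.75(212.3) = 138.8 + 342.4 + 159.2 = 640.4
(3) 1.35(106.8) = 144.2
(4) 1.0(106.8) - 1.4(122.5) = 106.8 - 171.5 = -64.7
(5) 1.25(106.8) + 0.7(122.5) + 0.7(201.4) + 0.75(212.3) = 133.5 + 85.8 + 141.0 + 159.2 = 519.5
(6) 1.35(106.8) + 0.6(212.3) + 0.6(106.6) + 0.6(122.5) = 409.0
The largest value is 640.4 kips from combination 2.

Combination 2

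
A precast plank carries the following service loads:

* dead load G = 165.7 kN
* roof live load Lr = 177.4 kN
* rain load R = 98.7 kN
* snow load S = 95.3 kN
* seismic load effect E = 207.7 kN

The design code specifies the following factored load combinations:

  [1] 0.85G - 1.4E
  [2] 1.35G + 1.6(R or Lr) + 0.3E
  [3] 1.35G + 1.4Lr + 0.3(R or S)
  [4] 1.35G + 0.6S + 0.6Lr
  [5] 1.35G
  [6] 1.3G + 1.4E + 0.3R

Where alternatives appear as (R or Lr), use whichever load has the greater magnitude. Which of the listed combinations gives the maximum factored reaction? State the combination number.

(R or Lr) → Lr = 177.4 kN; (R or S) → R = 98.7 kN.
[1] 0.85(165.7) - 1.4(207.7) = -149.94
[2] 1.35(165.7) + 1.6(177.4) + 0.3(207.7) = 223.70 + 283.84 + 62.31 = 569.85
[3] 1.35(165.7) + 1.4(177.4) + 0.3(98.7) = 223.70 + 248.36 + 29.61 = 501.67
[4] 1.35(165.7) + 0.6(95.3) + 0.6(177.4) = 223.70 + 57.18 + 106.44 = 387.32
[5] 1.35(165.7) = 223.70
[6] 1.3(165.7) + 1.4(207.7) + 0.3(98.7) = 215.41 + 290.78 + 29.61 = 535.80
The largest value is 569.85 kN from combination 2.

Combination 2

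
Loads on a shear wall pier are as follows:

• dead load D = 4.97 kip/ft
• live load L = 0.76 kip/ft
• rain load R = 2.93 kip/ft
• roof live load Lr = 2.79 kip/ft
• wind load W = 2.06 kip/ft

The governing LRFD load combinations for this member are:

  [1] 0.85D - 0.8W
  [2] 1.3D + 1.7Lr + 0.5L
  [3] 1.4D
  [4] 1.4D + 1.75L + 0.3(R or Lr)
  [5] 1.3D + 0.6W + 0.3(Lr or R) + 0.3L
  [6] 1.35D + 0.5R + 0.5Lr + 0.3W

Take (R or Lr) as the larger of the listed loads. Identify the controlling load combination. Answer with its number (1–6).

Combination 2

(R or Lr) → R = 2.93 kip/ft; (Lr or R) → R = 2.93 kip/ft.
[1] 0.85(4.97) - 0.8(2.06) = 2.58
[2] 1.3(4.97) + 1.7(2.79) + 0.5(0.76) = 6.46 + 4.74 + 0.38 = 11.58
[3] 1.4(4.97) = 6.96
[4] 1.4(4.97) + 1.75(0.76) + 0.3(2.93) = 6.96 + 1.33 + 0.88 = 9.17
[5] 1.3(4.97) + 0.6(2.06) + 0.3(2.93) + 0.3(0.76) = 8.80
[6] 1.35(4.97) + 0.5(2.93) + 0.5(2.79) + 0.3(2.06) = 10.19
The largest value is 11.58 kip/ft from combination 2.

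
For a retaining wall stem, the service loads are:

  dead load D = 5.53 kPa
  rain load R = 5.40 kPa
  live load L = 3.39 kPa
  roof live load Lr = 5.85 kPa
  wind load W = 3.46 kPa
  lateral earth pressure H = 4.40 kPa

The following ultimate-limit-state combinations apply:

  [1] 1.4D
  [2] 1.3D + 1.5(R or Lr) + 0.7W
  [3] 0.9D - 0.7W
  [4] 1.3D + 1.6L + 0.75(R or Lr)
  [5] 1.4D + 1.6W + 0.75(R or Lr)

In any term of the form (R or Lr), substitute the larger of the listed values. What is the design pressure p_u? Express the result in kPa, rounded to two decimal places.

18.39 kPa

(R or Lr) → Lr = 5.85 kPa.
[1] 1.4(5.53) = 7.74
[2] 1.3(5.53) + 1.5(5.85) + 0.7(3.46) = 7.19 + 8.78 + 2.42 = 18.39
[3] 0.9(5.53) - 0.7(3.46) = 4.98 - 2.42 = 2.56
[4] 1.3(5.53) + 1.6(3.39) + 0.75(5.85) = 7.19 + 5.42 + 4.39 = 17.00
[5] 1.4(5.53) + 1.6(3.46) + 0.75(5.85) = 7.74 + 5.54 + 4.39 = 17.67
The controlling combination is 2, giving 18.39 kPa.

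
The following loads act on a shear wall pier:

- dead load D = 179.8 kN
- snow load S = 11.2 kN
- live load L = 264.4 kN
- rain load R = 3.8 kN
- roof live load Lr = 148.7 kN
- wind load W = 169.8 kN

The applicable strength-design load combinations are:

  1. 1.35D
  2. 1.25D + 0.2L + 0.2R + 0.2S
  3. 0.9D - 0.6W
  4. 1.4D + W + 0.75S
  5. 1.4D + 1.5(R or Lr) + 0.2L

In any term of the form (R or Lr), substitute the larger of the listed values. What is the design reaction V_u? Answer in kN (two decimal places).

527.65 kN

(R or Lr) → Lr = 148.7 kN.
1. 1.35(179.8) = 242.73
2. 1.25(179.8) + 0.2(264.4) + 0.2(3.8) + 0.2(11.2) = 280.63
3. 0.9(179.8) - 0.6(169.8) = 59.94
4. 1.4(179.8) + 1.0(169.8) + 0.75(11.2) = 429.92
5. 1.4(179.8) + 1.5(148.7) + 0.2(264.4) = 527.65
Combination 5 governs: V_u = 527.65 kN.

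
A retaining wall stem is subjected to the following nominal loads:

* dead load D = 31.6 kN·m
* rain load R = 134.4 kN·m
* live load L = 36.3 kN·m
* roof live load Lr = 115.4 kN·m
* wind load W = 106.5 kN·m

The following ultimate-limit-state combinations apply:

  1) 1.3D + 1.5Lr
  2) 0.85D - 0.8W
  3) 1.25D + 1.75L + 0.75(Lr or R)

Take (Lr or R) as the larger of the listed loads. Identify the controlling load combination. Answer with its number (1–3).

(Lr or R) → R = 134.4 kN·m.
1) 1.3(31.6) + 1.5(115.4) = 214.18
2) 0.85(31.6) - 0.8(106.5) = -58.34
3) 1.25(31.6) + 1.75(36.3) + 0.75(134.4) = 203.83
The largest value is 214.18 kN·m from combination 1.

Combination 1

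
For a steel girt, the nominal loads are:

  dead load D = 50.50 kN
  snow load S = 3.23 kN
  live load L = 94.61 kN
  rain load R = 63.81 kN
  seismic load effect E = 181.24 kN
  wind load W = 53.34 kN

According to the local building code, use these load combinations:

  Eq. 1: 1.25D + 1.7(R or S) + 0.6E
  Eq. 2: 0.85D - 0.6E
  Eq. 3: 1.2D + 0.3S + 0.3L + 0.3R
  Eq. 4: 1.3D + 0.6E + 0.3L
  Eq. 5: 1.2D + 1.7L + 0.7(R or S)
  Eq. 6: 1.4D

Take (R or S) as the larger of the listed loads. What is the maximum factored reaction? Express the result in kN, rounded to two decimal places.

280.35 kN

(R or S) → R = 63.81 kN.
Eq. 1: 1.25(50.50) + 1.7(63.81) + 0.6(181.24) = 63.13 + 108.48 + 108.74 = 280.35
Eq. 2: 0.85(50.50) - 0.6(181.24) = -65.82
Eq. 3: 1.2(50.50) + 0.3(3.23) + 0.3(94.61) + 0.3(63.81) = 109.10
Eq. 4: 1.3(50.50) + 0.6(181.24) + 0.3(94.61) = 202.78
Eq. 5: 1.2(50.50) + 1.7(94.61) + 0.7(63.81) = 266.10
Eq. 6: 1.4(50.50) = 70.70
Maximum is from combination 1.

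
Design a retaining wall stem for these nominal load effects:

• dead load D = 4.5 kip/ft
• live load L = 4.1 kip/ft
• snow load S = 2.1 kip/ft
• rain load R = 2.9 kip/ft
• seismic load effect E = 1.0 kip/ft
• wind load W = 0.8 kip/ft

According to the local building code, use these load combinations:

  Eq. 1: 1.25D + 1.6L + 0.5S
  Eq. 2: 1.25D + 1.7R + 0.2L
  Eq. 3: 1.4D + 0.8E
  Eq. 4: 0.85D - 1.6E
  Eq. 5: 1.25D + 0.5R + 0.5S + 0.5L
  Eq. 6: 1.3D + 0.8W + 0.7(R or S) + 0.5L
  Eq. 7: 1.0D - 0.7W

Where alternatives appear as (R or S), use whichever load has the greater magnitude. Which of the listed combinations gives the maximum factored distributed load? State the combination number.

(R or S) → R = 2.9 kip/ft.
Eq. 1: 1.25(4.5) + 1.6(4.1) + 0.5(2.1) = 13.2
Eq. 2: 1.25(4.5) + 1.7(2.9) + 0.2(4.1) = 11.4
Eq. 3: 1.4(4.5) + 0.8(1.0) = 6.3 + 0.8 = 7.1
Eq. 4: 0.85(4.5) - 1.6(1.0) = 3.8 - 1.6 = 2.2
Eq. 5: 1.25(4.5) + 0.5(2.9) + 0.5(2.1) + 0.5(4.1) = 10.2
Eq. 6: 1.3(4.5) + 0.8(0.8) + 0.7(2.9) + 0.5(4.1) = 5.9 + 0.6 + 2.0 + 2.1 = 10.6
Eq. 7: 1.0(4.5) - 0.7(0.8) = 4.5 - 0.6 = 3.9
The largest value is 13.2 kip/ft from combination 1.

Combination 1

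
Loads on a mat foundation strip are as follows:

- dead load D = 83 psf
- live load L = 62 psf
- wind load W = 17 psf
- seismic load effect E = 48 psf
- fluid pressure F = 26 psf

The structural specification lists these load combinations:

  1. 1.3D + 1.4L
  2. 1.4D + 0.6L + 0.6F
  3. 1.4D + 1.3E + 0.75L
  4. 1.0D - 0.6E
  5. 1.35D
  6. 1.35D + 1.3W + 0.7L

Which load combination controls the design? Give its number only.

Combination 3

1. 1.3(83) + 1.4(62) = 194.7
2. 1.4(83) + 0.6(62) + 0.6(26) = 169.0
3. 1.4(83) + 1.3(48) + 0.75(62) = 225.1
4. 1.0(83) - 0.6(48) = 54.2
5. 1.35(83) = 112.1
6. 1.35(83) + 1.3(17) + 0.7(62) = 177.6
The largest value is 225.1 psf from combination 3.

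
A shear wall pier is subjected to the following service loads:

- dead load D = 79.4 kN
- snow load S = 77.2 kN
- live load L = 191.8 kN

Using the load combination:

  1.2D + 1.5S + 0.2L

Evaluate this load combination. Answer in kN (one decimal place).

249.4 kN

1.2(79.4) + 1.5(77.2) + 0.2(191.8) = 249.4
V_u = 249.4 kN.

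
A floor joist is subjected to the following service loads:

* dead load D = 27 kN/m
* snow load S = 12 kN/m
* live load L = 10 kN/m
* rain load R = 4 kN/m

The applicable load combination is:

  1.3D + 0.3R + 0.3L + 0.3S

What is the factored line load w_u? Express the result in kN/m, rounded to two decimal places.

42.90 kN/m

1.3(27) + 0.3(4) + 0.3(10) + 0.3(12) = 42.90
w_u = 42.90 kN/m.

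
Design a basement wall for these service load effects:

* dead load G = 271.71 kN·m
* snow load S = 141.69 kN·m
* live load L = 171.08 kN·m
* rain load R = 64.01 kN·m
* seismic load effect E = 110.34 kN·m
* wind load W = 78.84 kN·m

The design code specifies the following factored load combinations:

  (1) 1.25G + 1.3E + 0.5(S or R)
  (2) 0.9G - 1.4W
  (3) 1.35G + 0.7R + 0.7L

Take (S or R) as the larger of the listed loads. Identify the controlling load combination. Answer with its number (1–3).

Combination 1

(S or R) → S = 141.69 kN·m.
(1) 1.25(271.71) + 1.3(110.34) + 0.5(141.69) = 553.92
(2) 0.9(271.71) - 1.4(78.84) = 244.54 - 110.38 = 134.16
(3) 1.35(271.71) + 0.7(64.01) + 0.7(171.08) = 531.37
The largest value is 553.92 kN·m from combination 1.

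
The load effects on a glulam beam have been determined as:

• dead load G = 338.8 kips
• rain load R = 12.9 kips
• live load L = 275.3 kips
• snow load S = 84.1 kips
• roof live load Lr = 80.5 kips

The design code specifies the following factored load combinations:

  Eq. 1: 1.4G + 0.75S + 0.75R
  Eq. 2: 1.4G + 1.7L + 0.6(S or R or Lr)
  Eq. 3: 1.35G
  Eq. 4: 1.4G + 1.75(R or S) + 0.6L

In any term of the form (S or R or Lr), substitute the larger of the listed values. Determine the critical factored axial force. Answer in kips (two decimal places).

992.79 kips

(S or R or Lr) → S = 84.1 kips; (R or S) → S = 84.1 kips.
Eq. 1: 1.4(338.8) + 0.75(84.1) + 0.75(12.9) = 547.07
Eq. 2: 1.4(338.8) + 1.7(275.3) + 0.6(84.1) = 474.32 + 468.01 + 50.46 = 992.79
Eq. 3: 1.35(338.8) = 457.38
Eq. 4: 1.4(338.8) + 1.75(84.1) + 0.6(275.3) = 474.32 + 147.18 + 165.18 = 786.68
The controlling combination is 2, giving 992.79 kips.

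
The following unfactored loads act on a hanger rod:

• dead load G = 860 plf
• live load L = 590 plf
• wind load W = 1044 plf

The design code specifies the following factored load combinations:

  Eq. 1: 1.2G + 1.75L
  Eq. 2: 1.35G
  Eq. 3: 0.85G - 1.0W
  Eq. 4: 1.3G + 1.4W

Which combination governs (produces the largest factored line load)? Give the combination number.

Eq. 1: 1.2(860) + 1.75(590) = 1032.0 + 1032.5 = 2064.5
Eq. 2: 1.35(860) = 1161.0
Eq. 3: 0.85(860) - 1.0(1044) = 731.0 - 1044.0 = -313.0
Eq. 4: 1.3(860) + 1.4(1044) = 1118.0 + 1461.6 = 2579.6
The largest value is 2579.6 plf from combination 4.

Combination 4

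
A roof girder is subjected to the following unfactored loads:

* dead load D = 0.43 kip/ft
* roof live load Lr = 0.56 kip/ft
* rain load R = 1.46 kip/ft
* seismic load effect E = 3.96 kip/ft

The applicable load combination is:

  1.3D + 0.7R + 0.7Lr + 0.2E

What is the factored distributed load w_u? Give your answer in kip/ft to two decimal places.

1.3(0.43) + 0.7(1.46) + 0.7(0.56) + 0.2(3.96) = 2.77
w_u = 2.77 kip/ft.

2.77 kip/ft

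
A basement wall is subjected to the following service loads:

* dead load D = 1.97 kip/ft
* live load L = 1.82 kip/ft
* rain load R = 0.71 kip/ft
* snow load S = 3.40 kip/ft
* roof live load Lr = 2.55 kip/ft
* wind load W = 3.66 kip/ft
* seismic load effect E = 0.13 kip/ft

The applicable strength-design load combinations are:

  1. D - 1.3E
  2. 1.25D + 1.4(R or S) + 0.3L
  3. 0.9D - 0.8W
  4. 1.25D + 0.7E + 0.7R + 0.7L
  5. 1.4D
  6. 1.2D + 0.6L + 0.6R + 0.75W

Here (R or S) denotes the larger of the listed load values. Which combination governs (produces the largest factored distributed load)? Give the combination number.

(R or S) → S = 3.40 kip/ft.
1. 1.0(1.97) - 1.3(0.13) = 1.80
2. 1.25(1.97) + 1.4(3.40) + 0.3(1.82) = 7.77
3. 0.9(1.97) - 0.8(3.66) = -1.16
4. 1.25(1.97) + 0.7(0.13) + 0.7(0.71) + 0.7(1.82) = 4.32
5. 1.4(1.97) = 2.76
6. 1.2(1.97) + 0.6(1.82) + 0.6(0.71) + 0.75(3.66) = 6.63
The largest value is 7.77 kip/ft from combination 2.

Combination 2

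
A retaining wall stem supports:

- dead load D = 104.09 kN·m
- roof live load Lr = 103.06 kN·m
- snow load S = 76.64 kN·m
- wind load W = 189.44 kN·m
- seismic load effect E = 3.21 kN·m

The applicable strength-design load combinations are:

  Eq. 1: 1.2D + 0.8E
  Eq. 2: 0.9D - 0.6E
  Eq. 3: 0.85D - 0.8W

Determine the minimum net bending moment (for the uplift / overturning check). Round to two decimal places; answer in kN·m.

Eq. 1: 1.2(104.09) + 0.8(3.21) = 124.91 + 2.57 = 127.48
Eq. 2: 0.9(104.09) - 0.6(3.21) = 91.76
Eq. 3: 0.85(104.09) - 0.8(189.44) = -63.08
Combination 3 gives the minimum: -63.08 kN·m.

-63.08 kN·m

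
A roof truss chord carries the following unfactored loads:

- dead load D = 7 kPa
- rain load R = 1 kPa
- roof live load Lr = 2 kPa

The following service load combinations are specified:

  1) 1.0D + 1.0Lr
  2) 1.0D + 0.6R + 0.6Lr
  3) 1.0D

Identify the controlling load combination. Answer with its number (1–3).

1) 1.0(7) + 1.0(2) = 7.0 + 2.0 = 9.0
2) 1.0(7) + 0.6(1) + 0.6(2) = 7.0 + 0.6 + 1.2 = 8.8
3) 1.0(7) = 7.0
The largest value is 9.0 kPa from combination 1.

Combination 1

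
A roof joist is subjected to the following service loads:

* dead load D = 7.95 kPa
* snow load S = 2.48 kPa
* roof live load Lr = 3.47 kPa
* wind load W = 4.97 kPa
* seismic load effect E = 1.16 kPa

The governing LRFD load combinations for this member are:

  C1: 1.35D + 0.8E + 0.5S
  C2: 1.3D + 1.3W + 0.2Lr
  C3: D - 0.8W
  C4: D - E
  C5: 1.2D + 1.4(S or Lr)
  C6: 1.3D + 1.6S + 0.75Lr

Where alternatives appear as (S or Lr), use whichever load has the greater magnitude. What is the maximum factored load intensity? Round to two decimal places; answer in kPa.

17.49 kPa

(S or Lr) → Lr = 3.47 kPa.
C1: 1.35(7.95) + 0.8(1.16) + 0.5(2.48) = 10.73 + 0.93 + 1.24 = 12.90
C2: 1.3(7.95) + 1.3(4.97) + 0.2(3.47) = 10.34 + 6.46 + 0.69 = 17.49
C3: 1.0(7.95) - 0.8(4.97) = 7.95 - 3.98 = 3.97
C4: 1.0(7.95) - 1.0(1.16) = 7.95 - 1.16 = 6.79
C5: 1.2(7.95) + 1.4(3.47) = 9.54 + 4.86 = 14.40
C6: 1.3(7.95) + 1.6(2.48) + 0.75(3.47) = 10.34 + 3.97 + 2.60 = 16.91
The controlling combination is 2, giving 17.49 kPa.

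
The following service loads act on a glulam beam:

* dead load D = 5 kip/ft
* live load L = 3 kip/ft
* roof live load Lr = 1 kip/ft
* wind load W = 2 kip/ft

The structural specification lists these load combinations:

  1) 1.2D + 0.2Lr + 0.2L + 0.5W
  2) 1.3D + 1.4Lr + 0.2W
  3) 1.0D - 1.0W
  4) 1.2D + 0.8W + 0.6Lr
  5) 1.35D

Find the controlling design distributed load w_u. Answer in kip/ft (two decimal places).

1) 1.2(5) + 0.2(1) + 0.2(3) + 0.5(2) = 7.80
2) 1.3(5) + 1.4(1) + 0.2(2) = 8.30
3) 1.0(5) - 1.0(2) = 3.00
4) 1.2(5) + 0.8(2) + 0.6(1) = 8.20
5) 1.35(5) = 6.75
Maximum is from combination 2.

8.30 kip/ft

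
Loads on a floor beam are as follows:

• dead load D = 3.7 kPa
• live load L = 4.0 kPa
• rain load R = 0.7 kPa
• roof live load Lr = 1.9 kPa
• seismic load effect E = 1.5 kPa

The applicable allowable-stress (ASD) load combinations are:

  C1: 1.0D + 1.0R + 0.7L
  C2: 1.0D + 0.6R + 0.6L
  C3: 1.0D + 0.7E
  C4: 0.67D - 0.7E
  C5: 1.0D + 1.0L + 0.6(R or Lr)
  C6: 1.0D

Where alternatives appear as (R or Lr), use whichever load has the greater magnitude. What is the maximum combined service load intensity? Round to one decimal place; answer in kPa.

(R or Lr) → Lr = 1.9 kPa.
C1: 1.0(3.7) + 1.0(0.7) + 0.7(4.0) = 3.7 + 0.7 + 2.8 = 7.2
C2: 1.0(3.7) + 0.6(0.7) + 0.6(4.0) = 3.7 + 0.4 + 2.4 = 6.5
C3: 1.0(3.7) + 0.7(1.5) = 3.7 + 1.1 = 4.8
C4: 0.67(3.7) - 0.7(1.5) = 2.5 - 1.1 = 1.4
C5: 1.0(3.7) + 1.0(4.0) + 0.6(1.9) = 3.7 + 4.0 + 1.1 = 8.8
C6: 1.0(3.7) = 3.7
The controlling combination is 5, giving 8.8 kPa.

8.8 kPa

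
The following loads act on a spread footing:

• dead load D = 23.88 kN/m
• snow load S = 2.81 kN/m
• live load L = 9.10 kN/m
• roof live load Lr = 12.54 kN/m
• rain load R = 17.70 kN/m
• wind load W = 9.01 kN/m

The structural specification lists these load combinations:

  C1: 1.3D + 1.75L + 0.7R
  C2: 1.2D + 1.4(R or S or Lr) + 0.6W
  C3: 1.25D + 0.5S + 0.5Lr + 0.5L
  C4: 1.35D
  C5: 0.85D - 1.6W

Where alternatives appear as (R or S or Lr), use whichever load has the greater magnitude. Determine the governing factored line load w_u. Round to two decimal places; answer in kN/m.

(R or S or Lr) → R = 17.70 kN/m.
C1: 1.3(23.88) + 1.75(9.10) + 0.7(17.70) = 31.04 + 15.93 + 12.39 = 59.36
C2: 1.2(23.88) + 1.4(17.70) + 0.6(9.01) = 58.84
C3: 1.25(23.88) + 0.5(2.81) + 0.5(12.54) + 0.5(9.10) = 29.85 + 1.41 + 6.27 + 4.55 = 42.08
C4: 1.35(23.88) = 32.24
C5: 0.85(23.88) - 1.6(9.01) = 20.30 - 14.42 = 5.88
Maximum is from combination 1.

59.36 kN/m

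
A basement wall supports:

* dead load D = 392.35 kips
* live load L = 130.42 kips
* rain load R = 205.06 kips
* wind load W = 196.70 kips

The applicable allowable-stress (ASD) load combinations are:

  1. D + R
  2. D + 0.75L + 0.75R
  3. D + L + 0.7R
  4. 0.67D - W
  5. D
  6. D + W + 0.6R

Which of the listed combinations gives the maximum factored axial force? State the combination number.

Combination 6

1. 1.0(392.35) + 1.0(205.06) = 392.35 + 205.06 = 597.41
2. 1.0(392.35) + 0.75(130.42) + 0.75(205.06) = 643.96
3. 1.0(392.35) + 1.0(130.42) + 0.7(205.06) = 392.35 + 130.42 + 143.54 = 666.31
4. 0.67(392.35) - 1.0(196.70) = 262.87 - 196.70 = 66.17
5. 1.0(392.35) = 392.35
6. 1.0(392.35) + 1.0(196.70) + 0.6(205.06) = 392.35 + 196.70 + 123.04 = 712.09
The largest value is 712.09 kips from combination 6.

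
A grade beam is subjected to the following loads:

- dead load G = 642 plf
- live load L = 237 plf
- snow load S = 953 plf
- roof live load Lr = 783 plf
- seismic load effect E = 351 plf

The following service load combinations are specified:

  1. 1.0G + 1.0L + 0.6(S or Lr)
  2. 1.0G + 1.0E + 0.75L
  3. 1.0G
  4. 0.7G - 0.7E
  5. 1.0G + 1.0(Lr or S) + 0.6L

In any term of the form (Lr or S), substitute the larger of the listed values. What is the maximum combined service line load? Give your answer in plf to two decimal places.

1737.20 plf

(S or Lr) → S = 953 plf; (Lr or S) → S = 953 plf.
1. 1.0(642) + 1.0(237) + 0.6(953) = 1450.80
2. 1.0(642) + 1.0(351) + 0.75(237) = 1170.75
3. 1.0(642) = 642.00
4. 0.7(642) - 0.7(351) = 203.70
5. 1.0(642) + 1.0(953) + 0.6(237) = 1737.20
Maximum is from combination 5.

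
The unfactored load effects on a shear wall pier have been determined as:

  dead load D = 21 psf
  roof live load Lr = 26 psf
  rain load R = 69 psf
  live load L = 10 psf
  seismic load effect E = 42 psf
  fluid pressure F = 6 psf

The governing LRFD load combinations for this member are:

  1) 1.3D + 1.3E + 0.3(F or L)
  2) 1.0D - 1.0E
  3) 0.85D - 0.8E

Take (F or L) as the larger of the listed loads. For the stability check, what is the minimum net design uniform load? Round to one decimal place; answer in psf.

(F or L) → L = 10 psf.
1) 1.3(21) + 1.3(42) + 0.3(10) = 27.3 + 54.6 + 3.0 = 84.9
2) 1.0(21) - 1.0(42) = 21.0 - 42.0 = -21.0
3) 0.85(21) - 0.8(42) = -15.8
Combination 2 gives the minimum: -21.0 psf.

-21.0 psf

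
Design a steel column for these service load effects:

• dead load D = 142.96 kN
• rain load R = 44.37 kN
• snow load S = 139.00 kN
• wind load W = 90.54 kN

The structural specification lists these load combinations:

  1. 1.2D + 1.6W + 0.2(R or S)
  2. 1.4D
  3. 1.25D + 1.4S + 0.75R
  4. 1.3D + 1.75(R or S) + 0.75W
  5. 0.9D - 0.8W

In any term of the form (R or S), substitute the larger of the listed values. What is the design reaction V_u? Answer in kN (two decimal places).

497.00 kN

(R or S) → S = 139.00 kN.
1. 1.2(142.96) + 1.6(90.54) + 0.2(139.00) = 344.22
2. 1.4(142.96) = 200.14
3. 1.25(142.96) + 1.4(139.00) + 0.75(44.37) = 178.70 + 194.60 + 33.28 = 406.58
4. 1.3(142.96) + 1.75(139.00) + 0.75(90.54) = 497.00
5. 0.9(142.96) - 0.8(90.54) = 128.66 - 72.43 = 56.23
Maximum is from combination 4.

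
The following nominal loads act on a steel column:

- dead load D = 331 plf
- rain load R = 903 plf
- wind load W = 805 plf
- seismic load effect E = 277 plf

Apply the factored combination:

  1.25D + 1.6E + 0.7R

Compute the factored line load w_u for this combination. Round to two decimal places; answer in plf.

1489.05 plf

1.25(331) + 1.6(277) + 0.7(903) = 1489.05
w_u = 1489.05 plf.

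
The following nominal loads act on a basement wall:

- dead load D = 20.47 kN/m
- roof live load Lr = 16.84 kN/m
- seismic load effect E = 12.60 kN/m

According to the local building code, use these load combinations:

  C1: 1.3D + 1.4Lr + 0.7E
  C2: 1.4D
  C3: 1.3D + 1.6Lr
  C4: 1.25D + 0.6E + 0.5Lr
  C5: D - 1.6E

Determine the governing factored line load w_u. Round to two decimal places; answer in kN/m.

59.01 kN/m

C1: 1.3(20.47) + 1.4(16.84) + 0.7(12.60) = 59.01
C2: 1.4(20.47) = 28.66
C3: 1.3(20.47) + 1.6(16.84) = 53.56
C4: 1.25(20.47) + 0.6(12.60) + 0.5(16.84) = 41.57
C5: 1.0(20.47) - 1.6(12.60) = 0.31
Maximum is from combination 1.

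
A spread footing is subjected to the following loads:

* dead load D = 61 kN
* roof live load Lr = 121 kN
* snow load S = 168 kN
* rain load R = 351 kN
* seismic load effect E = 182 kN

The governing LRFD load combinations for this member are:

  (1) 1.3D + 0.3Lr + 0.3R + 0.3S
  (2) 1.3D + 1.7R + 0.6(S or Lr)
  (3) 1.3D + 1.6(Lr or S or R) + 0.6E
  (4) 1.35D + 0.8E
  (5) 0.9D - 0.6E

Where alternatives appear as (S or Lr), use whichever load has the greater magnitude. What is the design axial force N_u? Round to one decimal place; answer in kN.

776.8 kN

(S or Lr) → S = 168 kN; (Lr or S or R) → R = 351 kN.
(1) 1.3(61) + 0.3(121) + 0.3(351) + 0.3(168) = 271.3
(2) 1.3(61) + 1.7(351) + 0.6(168) = 776.8
(3) 1.3(61) + 1.6(351) + 0.6(182) = 750.1
(4) 1.35(61) + 0.8(182) = 228.0
(5) 0.9(61) - 0.6(182) = -54.3
Maximum is from combination 2.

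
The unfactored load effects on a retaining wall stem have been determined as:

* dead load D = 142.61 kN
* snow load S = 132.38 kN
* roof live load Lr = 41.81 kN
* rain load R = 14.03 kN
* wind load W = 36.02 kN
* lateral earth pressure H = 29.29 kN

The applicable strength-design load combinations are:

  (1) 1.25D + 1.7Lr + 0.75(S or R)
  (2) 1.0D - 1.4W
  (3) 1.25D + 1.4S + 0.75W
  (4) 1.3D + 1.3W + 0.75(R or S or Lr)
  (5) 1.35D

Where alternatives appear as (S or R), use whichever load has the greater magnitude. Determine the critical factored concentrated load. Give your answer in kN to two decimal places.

390.61 kN

(S or R) → S = 132.38 kN; (R or S or Lr) → S = 132.38 kN.
(1) 1.25(142.61) + 1.7(41.81) + 0.75(132.38) = 348.62
(2) 1.0(142.61) - 1.4(36.02) = 142.61 - 50.43 = 92.18
(3) 1.25(142.61) + 1.4(132.38) + 0.75(36.02) = 178.26 + 185.33 + 27.02 = 390.61
(4) 1.3(142.61) + 1.3(36.02) + 0.75(132.38) = 331.50
(5) 1.35(142.61) = 192.52
Combination 3 governs: P_u = 390.61 kN.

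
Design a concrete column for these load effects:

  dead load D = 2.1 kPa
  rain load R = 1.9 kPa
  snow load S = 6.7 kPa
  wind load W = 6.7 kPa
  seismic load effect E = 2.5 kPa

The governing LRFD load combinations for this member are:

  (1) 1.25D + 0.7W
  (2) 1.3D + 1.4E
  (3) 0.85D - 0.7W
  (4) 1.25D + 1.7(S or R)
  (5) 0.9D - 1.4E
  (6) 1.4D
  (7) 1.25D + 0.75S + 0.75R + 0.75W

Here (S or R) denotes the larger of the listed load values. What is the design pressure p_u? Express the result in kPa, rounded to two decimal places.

(S or R) → S = 6.7 kPa.
(1) 1.25(2.1) + 0.7(6.7) = 2.63 + 4.69 = 7.32
(2) 1.3(2.1) + 1.4(2.5) = 2.73 + 3.50 = 6.23
(3) 0.85(2.1) - 0.7(6.7) = -2.91
(4) 1.25(2.1) + 1.7(6.7) = 2.63 + 11.39 = 14.02
(5) 0.9(2.1) - 1.4(2.5) = 1.89 - 3.50 = -1.61
(6) 1.4(2.1) = 2.94
(7) 1.25(2.1) + 0.75(6.7) + 0.75(1.9) + 0.75(6.7) = 14.10
Maximum is from combination 7.

14.10 kPa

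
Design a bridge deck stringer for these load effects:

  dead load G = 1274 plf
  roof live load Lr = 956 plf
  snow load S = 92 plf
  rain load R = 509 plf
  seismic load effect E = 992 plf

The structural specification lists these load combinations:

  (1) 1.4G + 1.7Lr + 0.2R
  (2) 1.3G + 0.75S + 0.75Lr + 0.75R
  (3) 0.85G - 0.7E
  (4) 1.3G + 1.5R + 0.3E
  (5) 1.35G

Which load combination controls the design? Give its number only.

(1) 1.4(1274) + 1.7(956) + 0.2(509) = 1783.6 + 1625.2 + 101.8 = 3510.6
(2) 1.3(1274) + 0.75(92) + 0.75(956) + 0.75(509) = 1656.2 + 69.0 + 717.0 + 381.8 = 2824.0
(3) 0.85(1274) - 0.7(992) = 1082.9 - 694.4 = 388.5
(4) 1.3(1274) + 1.5(509) + 0.3(992) = 1656.2 + 763.5 + 297.6 = 2717.3
(5) 1.35(1274) = 1719.9
The largest value is 3510.6 plf from combination 1.

Combination 1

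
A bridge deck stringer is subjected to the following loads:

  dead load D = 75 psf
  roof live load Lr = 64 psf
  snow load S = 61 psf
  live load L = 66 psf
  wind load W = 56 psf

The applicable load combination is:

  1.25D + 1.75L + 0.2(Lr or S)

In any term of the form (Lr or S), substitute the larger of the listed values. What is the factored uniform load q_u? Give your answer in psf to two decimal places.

222.05 psf

(Lr or S) → Lr = 64 psf.
1.25(75) + 1.75(66) + 0.2(64) = 93.75 + 115.50 + 12.80 = 222.05
q_u = 222.05 psf.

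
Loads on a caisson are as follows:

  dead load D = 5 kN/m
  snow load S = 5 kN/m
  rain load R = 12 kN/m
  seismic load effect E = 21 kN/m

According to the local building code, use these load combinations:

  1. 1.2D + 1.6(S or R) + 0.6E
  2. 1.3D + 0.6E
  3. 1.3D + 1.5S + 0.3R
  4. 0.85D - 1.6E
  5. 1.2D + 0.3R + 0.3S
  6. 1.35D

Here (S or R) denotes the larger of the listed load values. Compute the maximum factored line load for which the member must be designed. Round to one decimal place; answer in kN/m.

37.8 kN/m

(S or R) → R = 12 kN/m.
1. 1.2(5) + 1.6(12) + 0.6(21) = 37.8
2. 1.3(5) + 0.6(21) = 19.1
3. 1.3(5) + 1.5(5) + 0.3(12) = 17.6
4. 0.85(5) - 1.6(21) = -29.4
5. 1.2(5) + 0.3(12) + 0.3(5) = 11.1
6. 1.35(5) = 6.8
Maximum is from combination 1.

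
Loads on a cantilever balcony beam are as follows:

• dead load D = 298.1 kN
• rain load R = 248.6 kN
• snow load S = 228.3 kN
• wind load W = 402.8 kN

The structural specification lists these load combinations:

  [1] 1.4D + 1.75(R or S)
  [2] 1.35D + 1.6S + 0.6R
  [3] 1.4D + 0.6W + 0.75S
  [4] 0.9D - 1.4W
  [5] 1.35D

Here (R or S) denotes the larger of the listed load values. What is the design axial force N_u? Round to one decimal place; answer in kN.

916.9 kN

(R or S) → R = 248.6 kN.
[1] 1.4(298.1) + 1.75(248.6) = 417.3 + 435.1 = 852.4
[2] 1.35(298.1) + 1.6(228.3) + 0.6(248.6) = 402.4 + 365.3 + 149.2 = 916.9
[3] 1.4(298.1) + 0.6(402.8) + 0.75(228.3) = 417.3 + 241.7 + 171.2 = 830.2
[4] 0.9(298.1) - 1.4(402.8) = 268.3 - 563.9 = -295.6
[5] 1.35(298.1) = 402.4
Maximum is from combination 2.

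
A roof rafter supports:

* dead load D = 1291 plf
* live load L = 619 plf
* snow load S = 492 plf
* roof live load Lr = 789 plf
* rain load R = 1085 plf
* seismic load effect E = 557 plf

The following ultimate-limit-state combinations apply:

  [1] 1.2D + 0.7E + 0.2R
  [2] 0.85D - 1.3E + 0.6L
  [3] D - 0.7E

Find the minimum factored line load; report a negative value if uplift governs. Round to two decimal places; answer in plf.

[1] 1.2(1291) + 0.7(557) + 0.2(1085) = 2156.10
[2] 0.85(1291) - 1.3(557) + 0.6(619) = 744.65
[3] 1.0(1291) - 0.7(557) = 901.10
Combination 2 gives the minimum: 744.65 plf.

744.65 plf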